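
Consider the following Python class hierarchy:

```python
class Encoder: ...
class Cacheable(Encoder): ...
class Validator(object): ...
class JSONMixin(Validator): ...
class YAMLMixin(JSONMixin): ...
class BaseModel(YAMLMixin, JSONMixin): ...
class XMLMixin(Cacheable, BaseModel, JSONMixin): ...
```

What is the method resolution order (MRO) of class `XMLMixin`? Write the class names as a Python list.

L[XMLMixin] = XMLMixin + merge(L[Cacheable], L[BaseModel], L[JSONMixin], [Cacheable BaseModel JSONMixin])
  take Cacheable:  [Cacheable Encoder object] + [BaseModel YAMLMixin JSONMixin Validator object] + [JSONMixin Validator object] + [Cacheable BaseModel JSONMixin]
  take Encoder:  [Encoder object] + [BaseModel YAMLMixin JSONMixin Validator object] + [JSONMixin Validator object] + [BaseModel JSONMixin]
  take BaseModel:  [object] + [BaseModel YAMLMixin JSONMixin Validator object] + [JSONMixin Validator object] + [BaseModel JSONMixin]
  take YAMLMixin:  [object] + [YAMLMixin JSONMixin Validator object] + [JSONMixin Validator object] + [JSONMixin]
  take JSONMixin:  [object] + [JSONMixin Validator object] + [JSONMixin Validator object] + [JSONMixin]
  take Validator:  [object] + [Validator object] + [Validator object]
  take object:  [object] + [object] + [object]

[XMLMixin, Cacheable, Encoder, BaseModel, YAMLMixin, JSONMixin, Validator, object]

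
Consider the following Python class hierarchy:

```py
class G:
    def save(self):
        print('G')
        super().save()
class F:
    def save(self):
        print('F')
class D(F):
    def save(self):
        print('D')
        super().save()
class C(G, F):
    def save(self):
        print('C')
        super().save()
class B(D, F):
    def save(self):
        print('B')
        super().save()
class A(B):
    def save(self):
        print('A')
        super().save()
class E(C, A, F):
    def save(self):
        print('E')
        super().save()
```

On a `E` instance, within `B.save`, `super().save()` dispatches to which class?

L[E] = E + merge(L[C], L[A], L[F], [C A F])
  take C:  [C G F object] + [A B D F object] + [F object] + [C A F]
  take G:  [G F object] + [A B D F object] + [F object] + [A F]
  take A:  [F object] + [A B D F object] + [F object] + [A F]
  take B:  [F object] + [B D F object] + [F object] + [F]
  take D:  [F object] + [D F object] + [F object] + [F]
  take F:  [F object] + [F object] + [F object] + [F]
  take object:  [object] + [object] + [object]
MRO: E C G A B D F object
super() in B.save on a E instance goes to the class after B in E's MRO: D.

D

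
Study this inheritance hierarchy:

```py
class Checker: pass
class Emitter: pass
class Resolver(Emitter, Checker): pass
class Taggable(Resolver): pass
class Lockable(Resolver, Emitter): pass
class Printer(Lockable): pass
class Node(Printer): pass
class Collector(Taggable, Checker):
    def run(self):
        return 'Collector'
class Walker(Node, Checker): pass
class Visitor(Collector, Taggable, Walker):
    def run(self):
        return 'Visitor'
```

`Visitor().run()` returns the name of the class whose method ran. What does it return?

L[Visitor] = Visitor + merge(L[Collector], L[Taggable], L[Walker], [Collector Taggable Walker])
  take Collector:  [Collector Taggable Resolver Emitter Checker object] + [Taggable Resolver Emitter Checker object] + [Walker Node Printer Lockable Resolver Emitter Checker object] + [Collector Taggable Walker]
  take Taggable:  [Taggable Resolver Emitter Checker object] + [Taggable Resolver Emitter Checker object] + [Walker Node Printer Lockable Resolver Emitter Checker object] + [Taggable Walker]
  take Walker:  [Resolver Emitter Checker object] + [Resolver Emitter Checker object] + [Walker Node Printer Lockable Resolver Emitter Checker object] + [Walker]
  take Node:  [Resolver Emitter Checker object] + [Resolver Emitter Checker object] + [Node Printer Lockable Resolver Emitter Checker object]
  take Printer:  [Resolver Emitter Checker object] + [Resolver Emitter Checker object] + [Printer Lockable Resolver Emitter Checker object]
  take Lockable:  [Resolver Emitter Checker object] + [Resolver Emitter Checker object] + [Lockable Resolver Emitter Checker object]
  take Resolver:  [Resolver Emitter Checker object] + [Resolver Emitter Checker object] + [Resolver Emitter Checker object]
  take Emitter:  [Emitter Checker object] + [Emitter Checker object] + [Emitter Checker object]
  take Checker:  [Checker object] + [Checker object] + [Checker object]
  take object:  [object] + [object] + [object]
MRO: Visitor Collector Taggable Walker Node Printer Lockable Resolver Emitter Checker object
run is defined in: Collector, Visitor. First along the MRO is Visitor.

Visitor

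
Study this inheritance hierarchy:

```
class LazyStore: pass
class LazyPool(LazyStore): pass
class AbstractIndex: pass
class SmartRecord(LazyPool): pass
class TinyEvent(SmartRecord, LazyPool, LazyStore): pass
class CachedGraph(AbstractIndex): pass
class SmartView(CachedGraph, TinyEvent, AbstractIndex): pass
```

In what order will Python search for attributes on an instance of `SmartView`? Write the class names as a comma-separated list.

SmartView, CachedGraph, TinyEvent, AbstractIndex, SmartRecord, LazyPool, LazyStore, object

L[SmartView] = SmartView + merge(L[CachedGraph], L[TinyEvent], L[AbstractIndex], [CachedGraph TinyEvent AbstractIndex])
  take CachedGraph:  [CachedGraph AbstractIndex object] + [TinyEvent SmartRecord LazyPool LazyStore object] + [AbstractIndex object] + [CachedGraph TinyEvent AbstractIndex]
  take TinyEvent:  [AbstractIndex object] + [TinyEvent SmartRecord LazyPool LazyStore object] + [AbstractIndex object] + [TinyEvent AbstractIndex]
  take AbstractIndex:  [AbstractIndex object] + [SmartRecord LazyPool LazyStore object] + [AbstractIndex object] + [AbstractIndex]
  take SmartRecord:  [object] + [SmartRecord LazyPool LazyStore object] + [object]
  take LazyPool:  [object] + [LazyPool LazyStore object] + [object]
  take LazyStore:  [object] + [LazyStore object] + [object]
  take object:  [object] + [object] + [object]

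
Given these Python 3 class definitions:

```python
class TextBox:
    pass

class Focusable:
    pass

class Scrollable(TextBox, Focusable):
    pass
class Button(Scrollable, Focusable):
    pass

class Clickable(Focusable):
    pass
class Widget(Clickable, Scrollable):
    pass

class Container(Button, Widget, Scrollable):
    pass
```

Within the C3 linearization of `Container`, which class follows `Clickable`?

Scrollable

L[Container] = Container + merge(L[Button], L[Widget], L[Scrollable], [Button Widget Scrollable])
  take Button:  [Button Scrollable TextBox Focusable object] + [Widget Clickable Scrollable TextBox Focusable object] + [Scrollable TextBox Focusable object] + [Button Widget Scrollable]
  take Widget:  [Scrollable TextBox Focusable object] + [Widget Clickable Scrollable TextBox Focusable object] + [Scrollable TextBox Focusable object] + [Widget Scrollable]
  take Clickable:  [Scrollable TextBox Focusable object] + [Clickable Scrollable TextBox Focusable object] + [Scrollable TextBox Focusable object] + [Scrollable]
  take Scrollable:  [Scrollable TextBox Focusable object] + [Scrollable TextBox Focusable object] + [Scrollable TextBox Focusable object] + [Scrollable]
  take TextBox:  [TextBox Focusable object] + [TextBox Focusable object] + [TextBox Focusable object]
  take Focusable:  [Focusable object] + [Focusable object] + [Focusable object]
  take object:  [object] + [object] + [object]
MRO: Container Button Widget Clickable Scrollable TextBox Focusable object
Clickable is at position 3; next is Scrollable.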